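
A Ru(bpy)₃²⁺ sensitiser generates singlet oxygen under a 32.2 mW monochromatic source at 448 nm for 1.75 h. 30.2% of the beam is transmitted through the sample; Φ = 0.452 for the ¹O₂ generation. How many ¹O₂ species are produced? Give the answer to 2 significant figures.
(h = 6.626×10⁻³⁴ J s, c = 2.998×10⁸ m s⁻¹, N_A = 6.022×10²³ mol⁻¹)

Photon energy at 448 nm: hc/λ = (6.626×10⁻³⁴)(2.998×10⁸)/(448×10⁻⁹) = 4.434×10⁻¹⁹ J.
Energy delivered: (32.2 mW)(6300 s) = 202.9 J.
Photons incident: 202.9 / 4.434×10⁻¹⁹ = 4.576×10²⁰, i.e. 4.576×10²⁰/6.022×10²³ = 7.599×10⁻⁴ mol.
Fraction absorbed: 1 − 30.2/100 = 0.6980.
Photons absorbed: 0.6980 × 7.599×10⁻⁴ = 5.304×10⁻⁴ mol.
Product: Φ × n_abs = 0.452 × 5.304×10⁻⁴ = 2.397×10⁻⁴ mol.
As a count: 2.397×10⁻⁴ × 6.022×10²³ = 1.4×10²⁰.

1.4×10²⁰ species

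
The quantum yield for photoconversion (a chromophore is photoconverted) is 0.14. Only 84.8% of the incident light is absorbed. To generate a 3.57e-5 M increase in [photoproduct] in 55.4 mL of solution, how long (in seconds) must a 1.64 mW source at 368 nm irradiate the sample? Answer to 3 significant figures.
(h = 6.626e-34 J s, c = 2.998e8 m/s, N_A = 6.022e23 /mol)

t ≈ 3300 s

Product: (3.57e-5 M)(0.0554 L) = 1.978e-6 mol.
Photons that must be absorbed: 1.978e-6 / 0.14 = 1.413e-5 mol.
Incident photons needed: 1.413e-5 / 0.848 = 1.666e-5 mol.
Photon energy: hc/λ = 5.398e-19 J; per mole, 3.251e5 J mol⁻¹.
Energy required: 1.666e-5 × 3.251e5 = 5.416 J.
Time: 5.416 J / 0.00164 W = 3300 s.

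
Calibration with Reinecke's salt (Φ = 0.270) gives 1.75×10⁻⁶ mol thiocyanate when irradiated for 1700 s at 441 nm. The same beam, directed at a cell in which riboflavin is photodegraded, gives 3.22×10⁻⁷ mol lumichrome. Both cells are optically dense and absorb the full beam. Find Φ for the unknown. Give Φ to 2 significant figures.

Photons absorbed by the actinometer: 1.75×10⁻⁶ / 0.270 = 6.481×10⁻⁶ mol.
Φ(unknown) = 3.22×10⁻⁷ / 6.481×10⁻⁶ = 0.050.

Φ = 0.050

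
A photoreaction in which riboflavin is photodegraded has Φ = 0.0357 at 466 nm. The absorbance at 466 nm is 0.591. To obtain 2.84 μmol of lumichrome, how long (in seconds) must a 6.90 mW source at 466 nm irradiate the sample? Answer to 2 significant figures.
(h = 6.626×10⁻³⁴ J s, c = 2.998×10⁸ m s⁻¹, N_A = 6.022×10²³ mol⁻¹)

t ≈ 4000 s

Product: 2.84 μmol = 2.84×10⁻⁶ mol.
Photons that must be absorbed: 2.84×10⁻⁶ / 0.0357 = 7.955×10⁻⁵ mol.
Fraction absorbed: 1 − 10^(−0.591) = 0.7436.
Incident photons needed: 7.955×10⁻⁵ / 0.7436 = 1.070×10⁻⁴ mol.
Photon energy: hc/λ = 4.263×10⁻¹⁹ J; per mole, 2.567×10⁵ J mol⁻¹.
Energy required: 1.070×10⁻⁴ × 2.567×10⁵ = 27.47 J.
Time: 27.47 J / 0.0069 W = 4000 s.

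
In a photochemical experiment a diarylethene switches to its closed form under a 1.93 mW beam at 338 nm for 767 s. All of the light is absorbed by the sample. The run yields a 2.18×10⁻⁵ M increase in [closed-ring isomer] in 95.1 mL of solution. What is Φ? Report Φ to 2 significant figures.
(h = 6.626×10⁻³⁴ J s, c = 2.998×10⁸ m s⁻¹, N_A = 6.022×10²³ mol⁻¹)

Φ = 0.50

Product: (2.18×10⁻⁵ M)(0.0951 L) = 2.073×10⁻⁶ mol.
Photon energy at 338 nm: hc/λ = (6.626×10⁻³⁴)(2.998×10⁸)/(338×10⁻⁹) = 5.877×10⁻¹⁹ J.
Energy delivered: (1.93 mW)(767 s) = 1.480 J.
Photons incident: 1.480 / 5.877×10⁻¹⁹ = 2.518×10¹⁸, i.e. 2.518×10¹⁸/6.022×10²³ = 4.181×10⁻⁶ mol.
Φ = 2.073×10⁻⁶ mol / 4.181×10⁻⁶ mol photons = 0.50.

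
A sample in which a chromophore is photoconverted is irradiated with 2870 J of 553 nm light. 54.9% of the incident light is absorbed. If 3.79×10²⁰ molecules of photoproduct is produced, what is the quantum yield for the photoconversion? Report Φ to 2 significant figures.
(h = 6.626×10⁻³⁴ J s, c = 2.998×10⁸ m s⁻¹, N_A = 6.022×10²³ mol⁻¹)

Φ = 0.086

Product: 3.79×10²⁰ / 6.022×10²³ = 6.294×10⁻⁴ mol.
Photon energy at 553 nm: hc/λ = (6.626×10⁻³⁴)(2.998×10⁸)/(553×10⁻⁹) = 3.592×10⁻¹⁹ J.
Photons incident: 2870 / 3.592×10⁻¹⁹ = 7.990×10²¹, i.e. 7.990×10²¹/6.022×10²³ = 0.01327 mol.
Photons absorbed: 0.549 × 0.01327 = 0.007285 mol.
Φ = 6.294×10⁻⁴ mol / 0.007285 mol photons = 0.086.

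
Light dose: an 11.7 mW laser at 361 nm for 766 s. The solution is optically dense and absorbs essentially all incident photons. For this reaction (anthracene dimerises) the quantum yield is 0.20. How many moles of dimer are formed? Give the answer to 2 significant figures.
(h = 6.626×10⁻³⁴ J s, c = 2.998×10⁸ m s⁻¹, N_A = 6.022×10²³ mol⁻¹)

Photon energy at 361 nm: hc/λ = (6.626×10⁻³⁴)(2.998×10⁸)/(361×10⁻⁹) = 5.503×10⁻¹⁹ J.
Energy delivered: (11.7 mW)(766 s) = 8.962 J.
Photons incident: 8.962 / 5.503×10⁻¹⁹ = 1.629×10¹⁹, i.e. 1.629×10¹⁹/6.022×10²³ = 2.705×10⁻⁵ mol.
Product: Φ × n_abs = 0.20 × 2.705×10⁻⁵ = 5.410×10⁻⁶ mol.

5.4×10⁻⁶ mol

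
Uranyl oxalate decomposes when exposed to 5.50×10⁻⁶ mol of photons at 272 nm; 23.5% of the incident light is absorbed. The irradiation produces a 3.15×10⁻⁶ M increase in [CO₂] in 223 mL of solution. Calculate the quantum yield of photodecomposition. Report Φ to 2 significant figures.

Product: (3.15×10⁻⁶ M)(0.223 L) = 7.024×10⁻⁷ mol.
Photons absorbed: 0.235 × 5.50×10⁻⁶ = 1.293×10⁻⁶ mol.
Φ = 7.024×10⁻⁷ mol / 1.293×10⁻⁶ mol photons = 0.54.

Φ = 0.54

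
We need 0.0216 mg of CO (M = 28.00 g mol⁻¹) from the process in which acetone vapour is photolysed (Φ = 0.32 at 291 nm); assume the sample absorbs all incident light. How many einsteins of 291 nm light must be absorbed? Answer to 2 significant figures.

2.4e-6 einstein

Product: 0.0216 mg / 28.00 g mol⁻¹ = 7.714e-7 mol.
Photons that must be absorbed: 7.714e-7 / 0.32 = 2.411e-6 mol.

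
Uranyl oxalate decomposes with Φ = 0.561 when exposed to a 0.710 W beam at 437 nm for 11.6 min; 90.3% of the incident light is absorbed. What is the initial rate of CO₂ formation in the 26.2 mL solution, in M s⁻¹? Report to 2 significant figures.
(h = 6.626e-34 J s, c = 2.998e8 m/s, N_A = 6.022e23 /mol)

Photon energy at 437 nm: hc/λ = (6.626e-34)(2.998e8)/(437e-9) = 4.546e-19 J.
Energy delivered: (0.710 W)(696 s) = 494.2 J.
Photons incident: 494.2 / 4.546e-19 = 1.087e21, i.e. 1.087e21/6.022e23 = 0.001805 mol.
Photons absorbed: 0.903 × 0.001805 = 0.001630 mol.
Product formed: 0.561 × 0.001630 = 9.144e-4 mol.
Rate: 9.144e-4 mol / (696 s × 0.0262 L) = 5.0e-5 M s⁻¹.

5.0e-5 M s⁻¹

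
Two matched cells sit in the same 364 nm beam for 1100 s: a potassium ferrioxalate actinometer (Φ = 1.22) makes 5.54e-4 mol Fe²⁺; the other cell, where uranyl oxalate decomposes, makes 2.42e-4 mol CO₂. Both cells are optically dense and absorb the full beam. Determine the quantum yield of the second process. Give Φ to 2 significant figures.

Photons absorbed by the actinometer: 5.54e-4 / 1.22 = 4.541e-4 mol.
Φ(unknown) = 2.42e-4 / 4.541e-4 = 0.53.

Φ = 0.53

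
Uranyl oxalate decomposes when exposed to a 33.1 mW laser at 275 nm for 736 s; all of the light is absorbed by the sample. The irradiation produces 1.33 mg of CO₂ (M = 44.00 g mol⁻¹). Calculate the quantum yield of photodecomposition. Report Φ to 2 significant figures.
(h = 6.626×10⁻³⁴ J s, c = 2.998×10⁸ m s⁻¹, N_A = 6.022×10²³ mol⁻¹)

Product: 1.33 mg / 44.00 g mol⁻¹ = 3.023×10⁻⁵ mol.
Photon energy at 275 nm: hc/λ = (6.626×10⁻³⁴)(2.998×10⁸)/(275×10⁻⁹) = 7.224×10⁻¹⁹ J.
Energy delivered: (33.1 mW)(736 s) = 24.36 J.
Photons incident: 24.36 / 7.224×10⁻¹⁹ = 3.372×10¹⁹, i.e. 3.372×10¹⁹/6.022×10²³ = 5.599×10⁻⁵ mol.
Φ = 3.023×10⁻⁵ mol / 5.599×10⁻⁵ mol photons = 0.54.

Φ = 0.54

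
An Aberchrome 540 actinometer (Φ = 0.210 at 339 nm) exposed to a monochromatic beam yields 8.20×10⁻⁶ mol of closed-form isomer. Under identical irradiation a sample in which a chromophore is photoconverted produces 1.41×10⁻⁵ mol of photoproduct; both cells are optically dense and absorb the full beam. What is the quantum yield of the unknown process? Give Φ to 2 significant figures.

Φ = 0.36

Photons absorbed by the actinometer: 8.20×10⁻⁶ / 0.210 = 3.905×10⁻⁵ mol.
Φ(unknown) = 1.41×10⁻⁵ / 3.905×10⁻⁵ = 0.36.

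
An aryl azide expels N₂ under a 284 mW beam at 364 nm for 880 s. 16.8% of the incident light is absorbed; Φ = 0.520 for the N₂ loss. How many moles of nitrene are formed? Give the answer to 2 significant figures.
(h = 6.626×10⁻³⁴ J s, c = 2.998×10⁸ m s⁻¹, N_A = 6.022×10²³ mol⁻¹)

Photon energy at 364 nm: hc/λ = (6.626×10⁻³⁴)(2.998×10⁸)/(364×10⁻⁹) = 5.457×10⁻¹⁹ J.
Energy delivered: (284 mW)(880 s) = 249.9 J.
Photons incident: 249.9 / 5.457×10⁻¹⁹ = 4.579×10²⁰, i.e. 4.579×10²⁰/6.022×10²³ = 7.604×10⁻⁴ mol.
Photons absorbed: 0.168 × 7.604×10⁻⁴ = 1.277×10⁻⁴ mol.
Product: Φ × n_abs = 0.520 × 1.277×10⁻⁴ = 6.640×10⁻⁵ mol.

6.6×10⁻⁵ mol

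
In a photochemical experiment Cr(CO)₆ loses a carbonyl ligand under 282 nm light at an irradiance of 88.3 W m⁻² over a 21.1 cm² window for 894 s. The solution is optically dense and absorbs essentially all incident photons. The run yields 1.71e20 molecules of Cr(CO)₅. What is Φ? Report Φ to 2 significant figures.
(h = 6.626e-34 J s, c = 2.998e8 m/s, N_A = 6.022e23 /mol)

Product: 1.71e20 / 6.022e23 = 2.840e-4 mol.
Photon energy at 282 nm: hc/λ = (6.626e-34)(2.998e8)/(282e-9) = 7.044e-19 J.
Energy delivered: (88.3 W m⁻²)(21.1e-4 m²)(894 s) = 166.6 J.
Photons incident: 166.6 / 7.044e-19 = 2.365e20, i.e. 2.365e20/6.022e23 = 3.927e-4 mol.
Φ = 2.840e-4 mol / 3.927e-4 mol photons = 0.72.

Φ = 0.72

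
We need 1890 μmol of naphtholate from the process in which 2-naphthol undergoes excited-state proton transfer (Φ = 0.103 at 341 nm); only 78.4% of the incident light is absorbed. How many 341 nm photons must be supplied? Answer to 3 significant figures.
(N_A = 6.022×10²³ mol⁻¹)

1.41×10²² photons

Product: 1890 μmol = 0.00189 mol.
Photons that must be absorbed: 0.00189 / 0.103 = 0.01835 mol.
Incident photons needed: 0.01835 / 0.784 = 0.02341 mol.
Photon count: 0.02341 × 6.022×10²³ = 1.41×10²².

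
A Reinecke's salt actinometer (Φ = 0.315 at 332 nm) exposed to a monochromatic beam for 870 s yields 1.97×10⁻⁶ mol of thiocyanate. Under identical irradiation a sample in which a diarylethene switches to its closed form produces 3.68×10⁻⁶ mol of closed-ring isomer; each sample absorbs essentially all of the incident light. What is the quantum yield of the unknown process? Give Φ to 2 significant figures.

Φ = 0.59

Photons absorbed by the actinometer: 1.97×10⁻⁶ / 0.315 = 6.254×10⁻⁶ mol.
Φ(unknown) = 3.68×10⁻⁶ / 6.254×10⁻⁶ = 0.59.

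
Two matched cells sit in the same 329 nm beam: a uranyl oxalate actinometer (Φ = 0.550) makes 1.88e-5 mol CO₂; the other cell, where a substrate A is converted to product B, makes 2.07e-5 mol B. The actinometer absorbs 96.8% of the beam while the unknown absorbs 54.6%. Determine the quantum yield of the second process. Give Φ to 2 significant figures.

Φ = 1.1

Photons absorbed by the actinometer: 1.88e-5 / 0.550 = 3.418e-5 mol.
Incident flux: 3.418e-5 / 0.968 = 3.531e-5 einstein.
Absorbed by unknown: 0.546 × 3.531e-5 = 1.928e-5 mol.
Φ(unknown) = 2.07e-5 / 1.928e-5 = 1.1.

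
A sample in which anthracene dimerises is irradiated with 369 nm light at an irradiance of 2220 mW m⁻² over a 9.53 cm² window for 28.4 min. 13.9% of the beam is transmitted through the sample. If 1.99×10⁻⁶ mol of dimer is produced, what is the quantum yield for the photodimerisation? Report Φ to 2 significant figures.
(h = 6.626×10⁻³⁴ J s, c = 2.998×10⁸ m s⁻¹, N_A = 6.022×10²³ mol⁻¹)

Φ = 0.21

Photon energy at 369 nm: hc/λ = (6.626×10⁻³⁴)(2.998×10⁸)/(369×10⁻⁹) = 5.383×10⁻¹⁹ J.
Energy delivered: (2220 mW m⁻²)(9.53×10⁻⁴ m²)(1704 s) = 3.605 J.
Photons incident: 3.605 / 5.383×10⁻¹⁹ = 6.697×10¹⁸, i.e. 6.697×10¹⁸/6.022×10²³ = 1.112×10⁻⁵ mol.
Fraction absorbed: 1 − 13.9/100 = 0.8610.
Photons absorbed: 0.8610 × 1.112×10⁻⁵ = 9.574×10⁻⁶ mol.
Φ = 1.99×10⁻⁶ mol / 9.574×10⁻⁶ mol photons = 0.21.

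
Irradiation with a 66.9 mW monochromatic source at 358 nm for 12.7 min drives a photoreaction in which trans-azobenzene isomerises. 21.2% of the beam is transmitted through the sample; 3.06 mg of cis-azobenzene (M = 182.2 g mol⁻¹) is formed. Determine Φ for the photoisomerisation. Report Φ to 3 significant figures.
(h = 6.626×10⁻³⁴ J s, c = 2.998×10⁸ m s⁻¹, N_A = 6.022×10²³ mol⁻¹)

Product: 3.06 mg / 182.2 g mol⁻¹ = 1.679×10⁻⁵ mol.
Photon energy at 358 nm: hc/λ = (6.626×10⁻³⁴)(2.998×10⁸)/(358×10⁻⁹) = 5.549×10⁻¹⁹ J.
Energy delivered: (66.9 mW)(762 s) = 50.98 J.
Photons incident: 50.98 / 5.549×10⁻¹⁹ = 9.187×10¹⁹, i.e. 9.187×10¹⁹/6.022×10²³ = 1.526×10⁻⁴ mol.
Fraction absorbed: 1 − 21.2/100 = 0.7880.
Photons absorbed: 0.7880 × 1.526×10⁻⁴ = 1.202×10⁻⁴ mol.
Φ = 1.679×10⁻⁵ mol / 1.202×10⁻⁴ mol photons = 0.140.

Φ = 0.140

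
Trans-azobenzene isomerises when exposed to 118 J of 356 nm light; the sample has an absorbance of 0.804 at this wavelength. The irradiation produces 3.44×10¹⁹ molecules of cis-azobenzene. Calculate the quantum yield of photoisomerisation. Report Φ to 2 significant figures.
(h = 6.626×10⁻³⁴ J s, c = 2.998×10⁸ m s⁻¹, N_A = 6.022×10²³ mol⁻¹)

Φ = 0.19

Product: 3.44×10¹⁹ / 6.022×10²³ = 5.712×10⁻⁵ mol.
Photon energy at 356 nm: hc/λ = (6.626×10⁻³⁴)(2.998×10⁸)/(356×10⁻⁹) = 5.580×10⁻¹⁹ J.
Photons incident: 118 / 5.580×10⁻¹⁹ = 2.115×10²⁰, i.e. 2.115×10²⁰/6.022×10²³ = 3.512×10⁻⁴ mol.
Fraction absorbed: 1 − 10^(−0.804) = 0.8430.
Photons absorbed: 0.8430 × 3.512×10⁻⁴ = 2.961×10⁻⁴ mol.
Φ = 5.712×10⁻⁵ mol / 2.961×10⁻⁴ mol photons = 0.19.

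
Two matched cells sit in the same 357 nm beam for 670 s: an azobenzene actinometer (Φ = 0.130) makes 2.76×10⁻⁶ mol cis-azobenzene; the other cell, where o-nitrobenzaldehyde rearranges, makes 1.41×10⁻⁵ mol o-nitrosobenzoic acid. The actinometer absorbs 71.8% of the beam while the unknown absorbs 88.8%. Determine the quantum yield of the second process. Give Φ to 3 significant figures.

Φ = 0.537

Photons absorbed by the actinometer: 2.76×10⁻⁶ / 0.130 = 2.123×10⁻⁵ mol.
Incident flux: 2.123×10⁻⁵ / 0.718 = 2.957×10⁻⁵ einstein.
Absorbed by unknown: 0.888 × 2.957×10⁻⁵ = 2.626×10⁻⁵ mol.
Φ(unknown) = 1.41×10⁻⁵ / 2.626×10⁻⁵ = 0.537.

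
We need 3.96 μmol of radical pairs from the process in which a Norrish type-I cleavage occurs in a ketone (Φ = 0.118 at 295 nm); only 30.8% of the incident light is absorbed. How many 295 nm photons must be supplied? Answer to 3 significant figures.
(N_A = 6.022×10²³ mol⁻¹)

6.56×10¹⁹ photons

Product: 3.96 μmol = 3.96×10⁻⁶ mol.
Photons that must be absorbed: 3.96×10⁻⁶ / 0.118 = 3.356×10⁻⁵ mol.
Incident photons needed: 3.356×10⁻⁵ / 0.308 = 1.090×10⁻⁴ mol.
Photon count: 1.090×10⁻⁴ × 6.022×10²³ = 6.56×10¹⁹.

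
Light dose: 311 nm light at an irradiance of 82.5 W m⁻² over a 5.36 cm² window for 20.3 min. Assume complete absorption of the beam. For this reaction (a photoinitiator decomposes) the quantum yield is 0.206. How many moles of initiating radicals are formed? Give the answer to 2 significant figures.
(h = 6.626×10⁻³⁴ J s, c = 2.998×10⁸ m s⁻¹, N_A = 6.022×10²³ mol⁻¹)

Photon energy at 311 nm: hc/λ = (6.626×10⁻³⁴)(2.998×10⁸)/(311×10⁻⁹) = 6.387×10⁻¹⁹ J.
Energy delivered: (82.5 W m⁻²)(5.36×10⁻⁴ m²)(1218 s) = 53.86 J.
Photons incident: 53.86 / 6.387×10⁻¹⁹ = 8.433×10¹⁹, i.e. 8.433×10¹⁹/6.022×10²³ = 1.400×10⁻⁴ mol.
Product: Φ × n_abs = 0.206 × 1.400×10⁻⁴ = 2.884×10⁻⁵ mol.

2.9×10⁻⁵ mol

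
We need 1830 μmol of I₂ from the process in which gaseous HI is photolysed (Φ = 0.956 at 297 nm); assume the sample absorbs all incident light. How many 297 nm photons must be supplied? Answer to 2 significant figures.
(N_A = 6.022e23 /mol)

Product: 1830 μmol = 0.00183 mol.
Photons that must be absorbed: 0.00183 / 0.956 = 0.001914 mol.
Photon count: 0.001914 × 6.022e23 = 1.2e21.

1.2e21 photons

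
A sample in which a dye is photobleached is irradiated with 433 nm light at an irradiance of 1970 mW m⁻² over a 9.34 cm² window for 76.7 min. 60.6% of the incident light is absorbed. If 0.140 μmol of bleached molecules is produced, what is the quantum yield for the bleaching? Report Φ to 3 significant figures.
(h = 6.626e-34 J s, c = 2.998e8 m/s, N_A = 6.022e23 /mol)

Product: 0.140 μmol = 1.40e-7 mol.
Photon energy at 433 nm: hc/λ = (6.626e-34)(2.998e8)/(433e-9) = 4.588e-19 J.
Energy delivered: (1970 mW m⁻²)(9.34e-4 m²)(4602 s) = 8.468 J.
Photons incident: 8.468 / 4.588e-19 = 1.846e19, i.e. 1.846e19/6.022e23 = 3.065e-5 mol.
Photons absorbed: 0.606 × 3.065e-5 = 1.857e-5 mol.
Φ = 1.40e-7 mol / 1.857e-5 mol photons = 0.00754.

Φ = 0.00754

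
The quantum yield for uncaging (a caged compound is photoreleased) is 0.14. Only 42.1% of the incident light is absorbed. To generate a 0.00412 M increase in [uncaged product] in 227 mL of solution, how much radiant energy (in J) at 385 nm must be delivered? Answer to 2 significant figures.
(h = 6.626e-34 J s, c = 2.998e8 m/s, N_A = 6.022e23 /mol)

Product: (0.00412 M)(0.227 L) = 9.352e-4 mol.
Photons that must be absorbed: 9.352e-4 / 0.14 = 0.006680 mol.
Incident photons needed: 0.006680 / 0.421 = 0.01587 mol.
Photon energy: hc/λ = 5.160e-19 J; per mole, 3.107e5 J mol⁻¹.
Energy required: 0.01587 × 3.107e5 = 4900 J.

4900 J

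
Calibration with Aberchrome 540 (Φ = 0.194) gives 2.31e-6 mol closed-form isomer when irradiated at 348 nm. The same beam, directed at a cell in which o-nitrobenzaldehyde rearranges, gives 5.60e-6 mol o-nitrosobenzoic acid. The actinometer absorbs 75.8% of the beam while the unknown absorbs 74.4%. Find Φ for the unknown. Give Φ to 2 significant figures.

Φ = 0.48

Photons absorbed by the actinometer: 2.31e-6 / 0.194 = 1.191e-5 mol.
Incident flux: 1.191e-5 / 0.758 = 1.571e-5 einstein.
Absorbed by unknown: 0.744 × 1.571e-5 = 1.169e-5 mol.
Φ(unknown) = 5.60e-6 / 1.169e-5 = 0.48.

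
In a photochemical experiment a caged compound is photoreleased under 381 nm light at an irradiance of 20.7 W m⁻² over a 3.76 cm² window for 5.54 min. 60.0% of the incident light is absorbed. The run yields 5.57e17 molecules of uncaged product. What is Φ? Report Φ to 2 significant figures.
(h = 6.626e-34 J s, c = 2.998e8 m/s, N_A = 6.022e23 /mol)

Φ = 0.19

Product: 5.57e17 / 6.022e23 = 9.249e-7 mol.
Photon energy at 381 nm: hc/λ = (6.626e-34)(2.998e8)/(381e-9) = 5.214e-19 J.
Energy delivered: (20.7 W m⁻²)(3.76e-4 m²)(332.4 s) = 2.587 J.
Photons incident: 2.587 / 5.214e-19 = 4.962e18, i.e. 4.962e18/6.022e23 = 8.240e-6 mol.
Photons absorbed: 0.600 × 8.240e-6 = 4.944e-6 mol.
Φ = 9.249e-7 mol / 4.944e-6 mol photons = 0.19.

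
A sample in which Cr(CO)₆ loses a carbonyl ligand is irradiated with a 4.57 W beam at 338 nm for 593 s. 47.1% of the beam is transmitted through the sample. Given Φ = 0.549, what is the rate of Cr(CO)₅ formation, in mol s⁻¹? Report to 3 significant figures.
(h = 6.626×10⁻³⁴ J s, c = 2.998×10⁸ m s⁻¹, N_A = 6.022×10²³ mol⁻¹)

Photon energy at 338 nm: hc/λ = (6.626×10⁻³⁴)(2.998×10⁸)/(338×10⁻⁹) = 5.877×10⁻¹⁹ J.
Energy delivered: (4.57 W)(593 s) = 2710 J.
Photons incident: 2710 / 5.877×10⁻¹⁹ = 4.611×10²¹, i.e. 4.611×10²¹/6.022×10²³ = 0.007657 mol.
Fraction absorbed: 1 − 47.1/100 = 0.5290.
Photons absorbed: 0.5290 × 0.007657 = 0.004051 mol.
Product formed: 0.549 × 0.004051 = 0.002224 mol.
Rate: 0.002224 / 593 s = 3.75×10⁻⁶ mol s⁻¹.

3.75×10⁻⁶ mol s⁻¹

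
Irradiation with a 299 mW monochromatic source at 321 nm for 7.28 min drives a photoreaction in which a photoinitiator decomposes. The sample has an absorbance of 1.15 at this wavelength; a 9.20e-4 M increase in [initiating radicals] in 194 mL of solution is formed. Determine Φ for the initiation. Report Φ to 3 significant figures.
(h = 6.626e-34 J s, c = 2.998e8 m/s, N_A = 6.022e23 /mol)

Φ = 0.548

Product: (9.20e-4 M)(0.194 L) = 1.785e-4 mol.
Photon energy at 321 nm: hc/λ = (6.626e-34)(2.998e8)/(321e-9) = 6.188e-19 J.
Energy delivered: (299 mW)(436.8 s) = 130.6 J.
Photons incident: 130.6 / 6.188e-19 = 2.111e20, i.e. 2.111e20/6.022e23 = 3.505e-4 mol.
Fraction absorbed: 1 − 10^(−1.15) = 0.9292.
Photons absorbed: 0.9292 × 3.505e-4 = 3.257e-4 mol.
Φ = 1.785e-4 mol / 3.257e-4 mol photons = 0.548.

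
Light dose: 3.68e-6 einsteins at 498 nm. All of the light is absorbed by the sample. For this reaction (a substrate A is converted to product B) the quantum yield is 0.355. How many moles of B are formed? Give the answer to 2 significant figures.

1.3e-6 mol

Product: Φ × n_abs = 0.355 × 3.68e-6 = 1.306e-6 mol.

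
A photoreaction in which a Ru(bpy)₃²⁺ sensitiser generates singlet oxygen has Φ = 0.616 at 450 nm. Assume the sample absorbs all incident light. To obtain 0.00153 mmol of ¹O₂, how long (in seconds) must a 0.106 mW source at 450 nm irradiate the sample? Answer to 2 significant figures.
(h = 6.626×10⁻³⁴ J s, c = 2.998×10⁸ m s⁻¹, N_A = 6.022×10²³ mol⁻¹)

Product: 0.00153 mmol = 1.53×10⁻⁶ mol.
Photons that must be absorbed: 1.53×10⁻⁶ / 0.616 = 2.484×10⁻⁶ mol.
Photon energy: hc/λ = 4.414×10⁻¹⁹ J; per mole, 2.658×10⁵ J mol⁻¹.
Energy required: 2.484×10⁻⁶ × 2.658×10⁵ = 0.6602 J.
Time: 0.6602 J / 0.000106 W = 6200 s.

t ≈ 6200 s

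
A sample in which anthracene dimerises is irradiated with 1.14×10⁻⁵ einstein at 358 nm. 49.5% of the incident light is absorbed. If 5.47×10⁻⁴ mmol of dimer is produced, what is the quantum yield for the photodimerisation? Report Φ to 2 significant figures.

Φ = 0.097

Product: 5.47×10⁻⁴ mmol = 5.47×10⁻⁷ mol.
Photons absorbed: 0.495 × 1.14×10⁻⁵ = 5.643×10⁻⁶ mol.
Φ = 5.47×10⁻⁷ mol / 5.643×10⁻⁶ mol photons = 0.097.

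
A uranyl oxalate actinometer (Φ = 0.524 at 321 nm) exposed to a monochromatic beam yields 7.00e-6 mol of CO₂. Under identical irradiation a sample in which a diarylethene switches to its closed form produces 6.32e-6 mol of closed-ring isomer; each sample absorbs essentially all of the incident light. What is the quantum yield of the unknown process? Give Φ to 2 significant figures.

Photons absorbed by the actinometer: 7.00e-6 / 0.524 = 1.336e-5 mol.
Φ(unknown) = 6.32e-6 / 1.336e-5 = 0.47.

Φ = 0.47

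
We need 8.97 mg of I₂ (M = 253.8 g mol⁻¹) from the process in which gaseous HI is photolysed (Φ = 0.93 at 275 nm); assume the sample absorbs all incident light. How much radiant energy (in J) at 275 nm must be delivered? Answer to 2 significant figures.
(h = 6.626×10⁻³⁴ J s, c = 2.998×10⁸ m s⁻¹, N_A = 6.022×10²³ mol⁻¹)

17 J

Product: 8.97 mg / 253.8 g mol⁻¹ = 3.534×10⁻⁵ mol.
Photons that must be absorbed: 3.534×10⁻⁵ / 0.93 = 3.800×10⁻⁵ mol.
Photon energy: hc/λ = 7.224×10⁻¹⁹ J; per mole, 4.350×10⁵ J mol⁻¹.
Energy required: 3.800×10⁻⁵ × 4.350×10⁵ = 17 J.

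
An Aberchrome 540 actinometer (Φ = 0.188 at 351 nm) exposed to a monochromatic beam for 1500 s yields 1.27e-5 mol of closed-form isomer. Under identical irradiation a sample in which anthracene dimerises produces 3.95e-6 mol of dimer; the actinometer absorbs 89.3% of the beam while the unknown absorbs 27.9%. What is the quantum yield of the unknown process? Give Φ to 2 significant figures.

Φ = 0.19

Photons absorbed by the actinometer: 1.27e-5 / 0.188 = 6.755e-5 mol.
Incident flux: 6.755e-5 / 0.893 = 7.564e-5 einstein.
Absorbed by unknown: 0.279 × 7.564e-5 = 2.110e-5 mol.
Φ(unknown) = 3.95e-6 / 2.110e-5 = 0.19.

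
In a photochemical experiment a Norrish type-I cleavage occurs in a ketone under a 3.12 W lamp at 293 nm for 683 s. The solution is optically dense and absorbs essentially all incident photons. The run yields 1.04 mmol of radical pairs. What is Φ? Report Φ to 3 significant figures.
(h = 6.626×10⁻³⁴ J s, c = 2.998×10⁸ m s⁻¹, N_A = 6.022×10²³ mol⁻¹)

Φ = 0.199

Product: 1.04 mmol = 0.00104 mol.
Photon energy at 293 nm: hc/λ = (6.626×10⁻³⁴)(2.998×10⁸)/(293×10⁻⁹) = 6.780×10⁻¹⁹ J.
Energy delivered: (3.12 W)(683 s) = 2131 J.
Photons incident: 2131 / 6.780×10⁻¹⁹ = 3.143×10²¹, i.e. 3.143×10²¹/6.022×10²³ = 0.005219 mol.
Φ = 0.00104 mol / 0.005219 mol photons = 0.199.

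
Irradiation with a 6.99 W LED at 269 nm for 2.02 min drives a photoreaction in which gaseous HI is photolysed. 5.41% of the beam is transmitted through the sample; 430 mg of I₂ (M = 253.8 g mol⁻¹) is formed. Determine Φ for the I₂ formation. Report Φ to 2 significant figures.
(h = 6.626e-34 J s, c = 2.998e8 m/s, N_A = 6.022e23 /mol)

Φ = 0.94

Product: 430 mg / 253.8 g mol⁻¹ = 0.001694 mol.
Photon energy at 269 nm: hc/λ = (6.626e-34)(2.998e8)/(269e-9) = 7.385e-19 J.
Energy delivered: (6.99 W)(121.2 s) = 847.2 J.
Photons incident: 847.2 / 7.385e-19 = 1.147e21, i.e. 1.147e21/6.022e23 = 0.001905 mol.
Fraction absorbed: 1 − 5.41/100 = 0.9459.
Photons absorbed: 0.9459 × 0.001905 = 0.001802 mol.
Φ = 0.001694 mol / 0.001802 mol photons = 0.94.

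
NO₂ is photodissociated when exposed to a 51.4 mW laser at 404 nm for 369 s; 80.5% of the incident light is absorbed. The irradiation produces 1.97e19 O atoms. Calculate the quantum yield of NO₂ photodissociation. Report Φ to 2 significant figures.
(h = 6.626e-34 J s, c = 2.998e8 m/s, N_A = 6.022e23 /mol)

Product: 1.97e19 / 6.022e23 = 3.271e-5 mol.
Photon energy at 404 nm: hc/λ = (6.626e-34)(2.998e8)/(404e-9) = 4.917e-19 J.
Energy delivered: (51.4 mW)(369 s) = 18.97 J.
Photons incident: 18.97 / 4.917e-19 = 3.858e19, i.e. 3.858e19/6.022e23 = 6.407e-5 mol.
Photons absorbed: 0.805 × 6.407e-5 = 5.158e-5 mol.
Φ = 3.271e-5 mol / 5.158e-5 mol photons = 0.63.

Φ = 0.63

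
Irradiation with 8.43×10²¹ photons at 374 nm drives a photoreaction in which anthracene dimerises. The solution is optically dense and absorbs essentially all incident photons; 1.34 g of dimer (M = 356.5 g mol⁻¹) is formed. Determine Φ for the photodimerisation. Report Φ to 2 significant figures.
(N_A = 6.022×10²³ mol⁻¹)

Φ = 0.27

Product: 1.34 g / 356.5 g mol⁻¹ = 0.003759 mol.
Moles of photons: 8.43×10²¹ / 6.022×10²³ = 0.01400 mol.
Φ = 0.003759 mol / 0.01400 mol photons = 0.27.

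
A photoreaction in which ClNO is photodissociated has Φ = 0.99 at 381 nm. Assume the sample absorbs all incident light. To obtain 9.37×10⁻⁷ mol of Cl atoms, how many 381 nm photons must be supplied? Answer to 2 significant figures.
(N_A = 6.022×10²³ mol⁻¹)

Photons that must be absorbed: 9.37×10⁻⁷ / 0.99 = 9.465×10⁻⁷ mol.
Photon count: 9.465×10⁻⁷ × 6.022×10²³ = 5.7×10¹⁷.

5.7×10¹⁷ photons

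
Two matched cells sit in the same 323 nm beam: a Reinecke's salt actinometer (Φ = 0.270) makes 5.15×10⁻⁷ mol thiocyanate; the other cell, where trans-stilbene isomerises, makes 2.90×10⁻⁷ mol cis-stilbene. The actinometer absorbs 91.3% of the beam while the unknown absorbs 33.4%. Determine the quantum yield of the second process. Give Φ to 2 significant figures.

Photons absorbed by the actinometer: 5.15×10⁻⁷ / 0.270 = 1.907×10⁻⁶ mol.
Incident flux: 1.907×10⁻⁶ / 0.913 = 2.089×10⁻⁶ einstein.
Absorbed by unknown: 0.334 × 2.089×10⁻⁶ = 6.977×10⁻⁷ mol.
Φ(unknown) = 2.90×10⁻⁷ / 6.977×10⁻⁷ = 0.42.

Φ = 0.42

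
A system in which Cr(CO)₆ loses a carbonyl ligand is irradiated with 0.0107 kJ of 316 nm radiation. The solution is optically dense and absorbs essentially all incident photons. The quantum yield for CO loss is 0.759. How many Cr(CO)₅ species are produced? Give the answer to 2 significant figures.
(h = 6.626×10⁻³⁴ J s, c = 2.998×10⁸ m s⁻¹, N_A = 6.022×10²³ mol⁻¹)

Photon energy at 316 nm: hc/λ = (6.626×10⁻³⁴)(2.998×10⁸)/(316×10⁻⁹) = 6.286×10⁻¹⁹ J.
Incident energy: 0.0107 kJ = 10.7 J.
Photons incident: 10.7 / 6.286×10⁻¹⁹ = 1.702×10¹⁹, i.e. 1.702×10¹⁹/6.022×10²³ = 2.826×10⁻⁵ mol.
Product: Φ × n_abs = 0.759 × 2.826×10⁻⁵ = 2.145×10⁻⁵ mol.
As a count: 2.145×10⁻⁵ × 6.022×10²³ = 1.3×10¹⁹.

1.3×10¹⁹ species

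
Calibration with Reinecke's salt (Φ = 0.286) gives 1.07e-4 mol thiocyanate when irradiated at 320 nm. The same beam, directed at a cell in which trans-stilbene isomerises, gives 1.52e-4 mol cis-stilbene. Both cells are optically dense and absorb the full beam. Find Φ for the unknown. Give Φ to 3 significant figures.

Φ = 0.406

Photons absorbed by the actinometer: 1.07e-4 / 0.286 = 3.741e-4 mol.
Φ(unknown) = 1.52e-4 / 3.741e-4 = 0.406.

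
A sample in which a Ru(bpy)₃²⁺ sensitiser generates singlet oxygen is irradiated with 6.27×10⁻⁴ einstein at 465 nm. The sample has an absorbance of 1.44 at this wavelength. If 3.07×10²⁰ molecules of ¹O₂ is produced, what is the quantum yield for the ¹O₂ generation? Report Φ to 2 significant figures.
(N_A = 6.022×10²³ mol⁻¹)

Φ = 0.84

Product: 3.07×10²⁰ / 6.022×10²³ = 5.098×10⁻⁴ mol.
Fraction absorbed: 1 − 10^(−1.44) = 0.9637.
Photons absorbed: 0.9637 × 6.27×10⁻⁴ = 6.042×10⁻⁴ mol.
Φ = 5.098×10⁻⁴ mol / 6.042×10⁻⁴ mol photons = 0.84.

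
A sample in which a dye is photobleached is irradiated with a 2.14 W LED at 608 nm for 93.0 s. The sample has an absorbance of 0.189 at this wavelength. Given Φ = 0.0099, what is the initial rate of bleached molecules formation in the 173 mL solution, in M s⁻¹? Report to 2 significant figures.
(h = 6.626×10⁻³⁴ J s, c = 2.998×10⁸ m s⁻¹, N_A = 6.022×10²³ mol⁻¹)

Photon energy at 608 nm: hc/λ = (6.626×10⁻³⁴)(2.998×10⁸)/(608×10⁻⁹) = 3.267×10⁻¹⁹ J.
Energy delivered: (2.14 W)(93 s) = 199.0 J.
Photons incident: 199.0 / 3.267×10⁻¹⁹ = 6.091×10²⁰, i.e. 6.091×10²⁰/6.022×10²³ = 0.001011 mol.
Fraction absorbed: 1 − 10^(−0.189) = 0.3529.
Photons absorbed: 0.3529 × 0.001011 = 3.568×10⁻⁴ mol.
Product formed: 0.0099 × 3.568×10⁻⁴ = 3.532×10⁻⁶ mol.
Rate: 3.532×10⁻⁶ mol / (93 s × 0.173 L) = 2.2×10⁻⁷ M s⁻¹.

2.2×10⁻⁷ M s⁻¹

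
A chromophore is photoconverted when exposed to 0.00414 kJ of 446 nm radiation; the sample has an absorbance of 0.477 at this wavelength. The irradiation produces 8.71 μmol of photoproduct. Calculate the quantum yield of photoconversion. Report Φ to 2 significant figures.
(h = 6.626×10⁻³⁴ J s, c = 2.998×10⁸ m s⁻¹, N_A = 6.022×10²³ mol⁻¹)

Φ = 0.85

Product: 8.71 μmol = 8.71×10⁻⁶ mol.
Photon energy at 446 nm: hc/λ = (6.626×10⁻³⁴)(2.998×10⁸)/(446×10⁻⁹) = 4.454×10⁻¹⁹ J.
Incident energy: 0.00414 kJ = 4.14 J.
Photons incident: 4.14 / 4.454×10⁻¹⁹ = 9.295×10¹⁸, i.e. 9.295×10¹⁸/6.022×10²³ = 1.544×10⁻⁵ mol.
Fraction absorbed: 1 − 10^(−0.477) = 0.6666.
Photons absorbed: 0.6666 × 1.544×10⁻⁵ = 1.029×10⁻⁵ mol.
Φ = 8.71×10⁻⁶ mol / 1.029×10⁻⁵ mol photons = 0.85.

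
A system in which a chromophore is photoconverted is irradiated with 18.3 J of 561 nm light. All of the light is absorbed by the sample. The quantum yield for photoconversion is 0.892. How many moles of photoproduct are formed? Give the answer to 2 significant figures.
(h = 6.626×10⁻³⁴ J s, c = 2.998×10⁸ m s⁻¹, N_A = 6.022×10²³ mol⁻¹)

Photon energy at 561 nm: hc/λ = (6.626×10⁻³⁴)(2.998×10⁸)/(561×10⁻⁹) = 3.541×10⁻¹⁹ J.
Photons incident: 18.3 / 3.541×10⁻¹⁹ = 5.168×10¹⁹, i.e. 5.168×10¹⁹/6.022×10²³ = 8.582×10⁻⁵ mol.
Product: Φ × n_abs = 0.892 × 8.582×10⁻⁵ = 7.655×10⁻⁵ mol.

7.7×10⁻⁵ mol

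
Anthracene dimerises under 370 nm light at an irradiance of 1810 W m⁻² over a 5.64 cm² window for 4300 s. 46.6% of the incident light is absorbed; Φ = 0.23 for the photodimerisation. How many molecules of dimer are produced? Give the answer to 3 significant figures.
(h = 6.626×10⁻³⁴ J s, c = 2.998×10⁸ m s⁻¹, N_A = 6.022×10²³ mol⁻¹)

Photon energy at 370 nm: hc/λ = (6.626×10⁻³⁴)(2.998×10⁸)/(370×10⁻⁹) = 5.369×10⁻¹⁹ J.
Energy delivered: (1810 W m⁻²)(5.64×10⁻⁴ m²)(4300 s) = 4390 J.
Photons incident: 4390 / 5.369×10⁻¹⁹ = 8.177×10²¹, i.e. 8.177×10²¹/6.022×10²³ = 0.01358 mol.
Photons absorbed: 0.466 × 0.01358 = 0.006328 mol.
Product: Φ × n_abs = 0.23 × 0.006328 = 0.001455 mol.
As a count: 0.001455 × 6.022×10²³ = 8.76×10²⁰.

8.76×10²⁰ molecules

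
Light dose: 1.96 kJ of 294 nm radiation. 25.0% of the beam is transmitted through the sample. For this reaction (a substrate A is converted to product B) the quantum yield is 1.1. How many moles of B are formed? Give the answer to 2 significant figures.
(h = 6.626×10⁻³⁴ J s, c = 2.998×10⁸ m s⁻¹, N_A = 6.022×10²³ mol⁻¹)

0.0040 mol

Photon energy at 294 nm: hc/λ = (6.626×10⁻³⁴)(2.998×10⁸)/(294×10⁻⁹) = 6.757×10⁻¹⁹ J.
Incident energy: 1.96 kJ = 1960 J.
Photons incident: 1960 / 6.757×10⁻¹⁹ = 2.901×10²¹, i.e. 2.901×10²¹/6.022×10²³ = 0.004817 mol.
Fraction absorbed: 1 − 25.0/100 = 0.7500.
Photons absorbed: 0.7500 × 0.004817 = 0.003613 mol.
Product: Φ × n_abs = 1.1 × 0.003613 = 0.003974 mol.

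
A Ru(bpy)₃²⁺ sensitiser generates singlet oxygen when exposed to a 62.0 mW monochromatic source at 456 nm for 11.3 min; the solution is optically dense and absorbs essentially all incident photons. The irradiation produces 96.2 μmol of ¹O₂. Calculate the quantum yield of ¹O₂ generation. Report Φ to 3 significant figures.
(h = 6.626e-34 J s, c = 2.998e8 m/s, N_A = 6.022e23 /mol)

Φ = 0.600

Product: 96.2 μmol = 9.62e-5 mol.
Photon energy at 456 nm: hc/λ = (6.626e-34)(2.998e8)/(456e-9) = 4.356e-19 J.
Energy delivered: (62.0 mW)(678 s) = 42.04 J.
Photons incident: 42.04 / 4.356e-19 = 9.651e19, i.e. 9.651e19/6.022e23 = 1.603e-4 mol.
Φ = 9.62e-5 mol / 1.603e-4 mol photons = 0.600.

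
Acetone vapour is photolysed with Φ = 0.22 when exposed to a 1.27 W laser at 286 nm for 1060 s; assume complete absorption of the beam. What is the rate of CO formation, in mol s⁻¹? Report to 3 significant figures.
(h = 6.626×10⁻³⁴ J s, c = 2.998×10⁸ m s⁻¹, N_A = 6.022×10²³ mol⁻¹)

Photon energy at 286 nm: hc/λ = (6.626×10⁻³⁴)(2.998×10⁸)/(286×10⁻⁹) = 6.946×10⁻¹⁹ J.
Energy delivered: (1.27 W)(1060 s) = 1346 J.
Photons incident: 1346 / 6.946×10⁻¹⁹ = 1.938×10²¹, i.e. 1.938×10²¹/6.022×10²³ = 0.003218 mol.
Product formed: 0.22 × 0.003218 = 7.080×10⁻⁴ mol.
Rate: 7.080×10⁻⁴ / 1060 s = 6.68×10⁻⁷ mol s⁻¹.

6.68×10⁻⁷ mol s⁻¹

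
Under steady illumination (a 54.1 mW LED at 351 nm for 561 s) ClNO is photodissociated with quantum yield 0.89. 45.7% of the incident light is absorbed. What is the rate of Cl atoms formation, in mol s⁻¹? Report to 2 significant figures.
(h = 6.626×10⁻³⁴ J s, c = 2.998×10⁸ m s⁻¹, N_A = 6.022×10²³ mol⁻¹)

6.5×10⁻⁸ mol s⁻¹

Photon energy at 351 nm: hc/λ = (6.626×10⁻³⁴)(2.998×10⁸)/(351×10⁻⁹) = 5.659×10⁻¹⁹ J.
Energy delivered: (54.1 mW)(561 s) = 30.35 J.
Photons incident: 30.35 / 5.659×10⁻¹⁹ = 5.363×10¹⁹, i.e. 5.363×10¹⁹/6.022×10²³ = 8.906×10⁻⁵ mol.
Photons absorbed: 0.457 × 8.906×10⁻⁵ = 4.070×10⁻⁵ mol.
Product formed: 0.89 × 4.070×10⁻⁵ = 3.622×10⁻⁵ mol.
Rate: 3.622×10⁻⁵ / 561 s = 6.5×10⁻⁸ mol s⁻¹.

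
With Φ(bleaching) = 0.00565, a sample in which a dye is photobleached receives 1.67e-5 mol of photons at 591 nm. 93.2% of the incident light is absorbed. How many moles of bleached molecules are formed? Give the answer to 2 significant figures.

8.8e-8 mol

Photons absorbed: 0.932 × 1.67e-5 = 1.556e-5 mol.
Product: Φ × n_abs = 0.00565 × 1.556e-5 = 8.791e-8 mol.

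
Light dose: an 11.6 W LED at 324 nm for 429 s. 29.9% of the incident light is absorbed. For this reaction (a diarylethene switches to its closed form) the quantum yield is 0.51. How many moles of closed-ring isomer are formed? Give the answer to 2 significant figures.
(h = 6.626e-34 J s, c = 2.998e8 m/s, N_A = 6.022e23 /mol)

Photon energy at 324 nm: hc/λ = (6.626e-34)(2.998e8)/(324e-9) = 6.131e-19 J.
Energy delivered: (11.6 W)(429 s) = 4976 J.
Photons incident: 4976 / 6.131e-19 = 8.116e21, i.e. 8.116e21/6.022e23 = 0.01348 mol.
Photons absorbed: 0.299 × 0.01348 = 0.004031 mol.
Product: Φ × n_abs = 0.51 × 0.004031 = 0.002056 mol.

0.0021 mol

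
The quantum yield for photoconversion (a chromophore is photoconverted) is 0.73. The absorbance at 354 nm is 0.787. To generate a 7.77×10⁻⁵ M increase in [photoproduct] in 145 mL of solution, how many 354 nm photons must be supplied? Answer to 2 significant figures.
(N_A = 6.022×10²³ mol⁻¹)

1.1×10¹⁹ photons

Product: (7.77×10⁻⁵ M)(0.145 L) = 1.127×10⁻⁵ mol.
Photons that must be absorbed: 1.127×10⁻⁵ / 0.73 = 1.544×10⁻⁵ mol.
Fraction absorbed: 1 − 10^(−0.787) = 0.8367.
Incident photons needed: 1.544×10⁻⁵ / 0.8367 = 1.845×10⁻⁵ mol.
Photon count: 1.845×10⁻⁵ × 6.022×10²³ = 1.1×10¹⁹.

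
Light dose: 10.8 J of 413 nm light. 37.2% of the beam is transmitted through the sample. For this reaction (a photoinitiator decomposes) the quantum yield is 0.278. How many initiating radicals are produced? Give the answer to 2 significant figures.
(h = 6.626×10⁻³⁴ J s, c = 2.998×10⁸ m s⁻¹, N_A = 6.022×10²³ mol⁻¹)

3.9×10¹⁸ initiating radicals

Photon energy at 413 nm: hc/λ = (6.626×10⁻³⁴)(2.998×10⁸)/(413×10⁻⁹) = 4.810×10⁻¹⁹ J.
Photons incident: 10.8 / 4.810×10⁻¹⁹ = 2.245×10¹⁹, i.e. 2.245×10¹⁹/6.022×10²³ = 3.728×10⁻⁵ mol.
Fraction absorbed: 1 − 37.2/100 = 0.6280.
Photons absorbed: 0.6280 × 3.728×10⁻⁵ = 2.341×10⁻⁵ mol.
Product: Φ × n_abs = 0.278 × 2.341×10⁻⁵ = 6.508×10⁻⁶ mol.
As a count: 6.508×10⁻⁶ × 6.022×10²³ = 3.9×10¹⁸.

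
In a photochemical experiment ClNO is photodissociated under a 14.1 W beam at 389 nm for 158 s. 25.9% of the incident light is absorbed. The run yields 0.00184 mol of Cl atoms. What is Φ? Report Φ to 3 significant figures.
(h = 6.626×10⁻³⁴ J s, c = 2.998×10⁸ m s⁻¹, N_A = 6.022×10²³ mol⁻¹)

Photon energy at 389 nm: hc/λ = (6.626×10⁻³⁴)(2.998×10⁸)/(389×10⁻⁹) = 5.107×10⁻¹⁹ J.
Energy delivered: (14.1 W)(158 s) = 2228 J.
Photons incident: 2228 / 5.107×10⁻¹⁹ = 4.363×10²¹, i.e. 4.363×10²¹/6.022×10²³ = 0.007245 mol.
Photons absorbed: 0.259 × 0.007245 = 0.001876 mol.
Φ = 0.00184 mol / 0.001876 mol photons = 0.981.

Φ = 0.981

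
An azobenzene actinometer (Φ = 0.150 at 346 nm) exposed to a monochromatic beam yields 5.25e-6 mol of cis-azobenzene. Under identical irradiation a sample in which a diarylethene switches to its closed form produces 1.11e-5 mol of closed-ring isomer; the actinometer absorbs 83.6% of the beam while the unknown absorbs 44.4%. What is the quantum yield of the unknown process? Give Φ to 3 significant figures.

Φ = 0.597

Photons absorbed by the actinometer: 5.25e-6 / 0.150 = 3.500e-5 mol.
Incident flux: 3.500e-5 / 0.836 = 4.187e-5 einstein.
Absorbed by unknown: 0.444 × 4.187e-5 = 1.859e-5 mol.
Φ(unknown) = 1.11e-5 / 1.859e-5 = 0.597.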